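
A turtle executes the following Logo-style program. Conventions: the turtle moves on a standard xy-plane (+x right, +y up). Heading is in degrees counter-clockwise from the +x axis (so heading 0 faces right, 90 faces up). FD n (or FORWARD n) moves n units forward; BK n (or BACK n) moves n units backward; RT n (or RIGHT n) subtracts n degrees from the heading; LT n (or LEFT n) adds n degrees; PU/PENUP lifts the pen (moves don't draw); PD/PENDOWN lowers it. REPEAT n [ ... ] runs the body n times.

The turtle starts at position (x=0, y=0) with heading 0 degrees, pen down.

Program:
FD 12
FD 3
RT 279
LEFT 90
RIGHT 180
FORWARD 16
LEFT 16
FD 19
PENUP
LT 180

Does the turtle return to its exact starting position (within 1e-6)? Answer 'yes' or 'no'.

Answer: no

Derivation:
Executing turtle program step by step:
Start: pos=(0,0), heading=0, pen down
FD 12: (0,0) -> (12,0) [heading=0, draw]
FD 3: (12,0) -> (15,0) [heading=0, draw]
RT 279: heading 0 -> 81
LT 90: heading 81 -> 171
RT 180: heading 171 -> 351
FD 16: (15,0) -> (30.803,-2.503) [heading=351, draw]
LT 16: heading 351 -> 7
FD 19: (30.803,-2.503) -> (49.661,-0.187) [heading=7, draw]
PU: pen up
LT 180: heading 7 -> 187
Final: pos=(49.661,-0.187), heading=187, 4 segment(s) drawn

Start position: (0, 0)
Final position: (49.661, -0.187)
Distance = 49.662; >= 1e-6 -> NOT closed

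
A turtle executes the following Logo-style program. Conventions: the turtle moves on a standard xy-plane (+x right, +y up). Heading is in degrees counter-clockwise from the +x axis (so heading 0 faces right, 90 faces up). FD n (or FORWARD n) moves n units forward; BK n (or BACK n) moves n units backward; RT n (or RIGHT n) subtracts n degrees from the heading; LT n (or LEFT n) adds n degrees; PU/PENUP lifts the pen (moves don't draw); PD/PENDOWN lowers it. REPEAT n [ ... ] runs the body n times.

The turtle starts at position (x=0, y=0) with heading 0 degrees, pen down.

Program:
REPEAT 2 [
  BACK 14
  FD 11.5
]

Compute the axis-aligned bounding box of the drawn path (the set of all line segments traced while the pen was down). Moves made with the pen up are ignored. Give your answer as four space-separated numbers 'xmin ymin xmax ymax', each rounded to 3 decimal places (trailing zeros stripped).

Executing turtle program step by step:
Start: pos=(0,0), heading=0, pen down
REPEAT 2 [
  -- iteration 1/2 --
  BK 14: (0,0) -> (-14,0) [heading=0, draw]
  FD 11.5: (-14,0) -> (-2.5,0) [heading=0, draw]
  -- iteration 2/2 --
  BK 14: (-2.5,0) -> (-16.5,0) [heading=0, draw]
  FD 11.5: (-16.5,0) -> (-5,0) [heading=0, draw]
]
Final: pos=(-5,0), heading=0, 4 segment(s) drawn

Segment endpoints: x in {-16.5, -14, -5, -2.5, 0}, y in {0}
xmin=-16.5, ymin=0, xmax=0, ymax=0

Answer: -16.5 0 0 0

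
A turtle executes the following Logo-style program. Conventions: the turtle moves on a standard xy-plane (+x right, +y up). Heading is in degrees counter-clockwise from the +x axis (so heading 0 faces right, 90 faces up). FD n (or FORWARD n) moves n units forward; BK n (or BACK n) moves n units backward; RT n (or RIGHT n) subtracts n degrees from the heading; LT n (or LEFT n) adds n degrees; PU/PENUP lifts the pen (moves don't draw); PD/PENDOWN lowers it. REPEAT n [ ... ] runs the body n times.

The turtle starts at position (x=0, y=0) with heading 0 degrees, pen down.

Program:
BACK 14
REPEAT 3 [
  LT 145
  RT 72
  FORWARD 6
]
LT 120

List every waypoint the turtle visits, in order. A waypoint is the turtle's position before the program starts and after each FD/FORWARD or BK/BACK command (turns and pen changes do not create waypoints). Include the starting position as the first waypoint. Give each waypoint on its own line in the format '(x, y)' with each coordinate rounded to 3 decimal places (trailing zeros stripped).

Executing turtle program step by step:
Start: pos=(0,0), heading=0, pen down
BK 14: (0,0) -> (-14,0) [heading=0, draw]
REPEAT 3 [
  -- iteration 1/3 --
  LT 145: heading 0 -> 145
  RT 72: heading 145 -> 73
  FD 6: (-14,0) -> (-12.246,5.738) [heading=73, draw]
  -- iteration 2/3 --
  LT 145: heading 73 -> 218
  RT 72: heading 218 -> 146
  FD 6: (-12.246,5.738) -> (-17.22,9.093) [heading=146, draw]
  -- iteration 3/3 --
  LT 145: heading 146 -> 291
  RT 72: heading 291 -> 219
  FD 6: (-17.22,9.093) -> (-21.883,5.317) [heading=219, draw]
]
LT 120: heading 219 -> 339
Final: pos=(-21.883,5.317), heading=339, 4 segment(s) drawn
Waypoints (5 total):
(0, 0)
(-14, 0)
(-12.246, 5.738)
(-17.22, 9.093)
(-21.883, 5.317)

Answer: (0, 0)
(-14, 0)
(-12.246, 5.738)
(-17.22, 9.093)
(-21.883, 5.317)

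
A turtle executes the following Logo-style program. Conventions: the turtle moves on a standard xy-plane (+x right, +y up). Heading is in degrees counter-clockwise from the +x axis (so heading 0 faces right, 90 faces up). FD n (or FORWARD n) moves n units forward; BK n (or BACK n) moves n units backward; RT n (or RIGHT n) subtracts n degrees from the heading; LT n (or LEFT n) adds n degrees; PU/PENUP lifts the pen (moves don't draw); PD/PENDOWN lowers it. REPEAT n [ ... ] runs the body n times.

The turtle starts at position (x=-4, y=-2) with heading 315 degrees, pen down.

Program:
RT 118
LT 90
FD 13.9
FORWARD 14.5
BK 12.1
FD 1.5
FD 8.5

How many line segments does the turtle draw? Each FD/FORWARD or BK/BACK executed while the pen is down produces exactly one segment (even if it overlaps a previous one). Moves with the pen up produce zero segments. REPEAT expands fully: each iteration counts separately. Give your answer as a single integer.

Answer: 5

Derivation:
Executing turtle program step by step:
Start: pos=(-4,-2), heading=315, pen down
RT 118: heading 315 -> 197
LT 90: heading 197 -> 287
FD 13.9: (-4,-2) -> (0.064,-15.293) [heading=287, draw]
FD 14.5: (0.064,-15.293) -> (4.303,-29.159) [heading=287, draw]
BK 12.1: (4.303,-29.159) -> (0.766,-17.588) [heading=287, draw]
FD 1.5: (0.766,-17.588) -> (1.204,-19.022) [heading=287, draw]
FD 8.5: (1.204,-19.022) -> (3.689,-27.151) [heading=287, draw]
Final: pos=(3.689,-27.151), heading=287, 5 segment(s) drawn
Segments drawn: 5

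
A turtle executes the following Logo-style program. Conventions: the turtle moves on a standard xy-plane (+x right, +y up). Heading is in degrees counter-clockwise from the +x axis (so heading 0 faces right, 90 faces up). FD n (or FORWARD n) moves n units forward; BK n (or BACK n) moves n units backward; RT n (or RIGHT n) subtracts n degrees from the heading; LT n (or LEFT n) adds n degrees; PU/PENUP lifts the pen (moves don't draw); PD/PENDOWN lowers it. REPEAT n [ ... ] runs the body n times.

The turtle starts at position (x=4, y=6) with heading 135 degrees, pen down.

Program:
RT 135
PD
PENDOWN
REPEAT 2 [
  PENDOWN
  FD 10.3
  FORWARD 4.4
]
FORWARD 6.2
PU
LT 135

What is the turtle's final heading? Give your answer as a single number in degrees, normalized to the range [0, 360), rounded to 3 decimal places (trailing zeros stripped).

Executing turtle program step by step:
Start: pos=(4,6), heading=135, pen down
RT 135: heading 135 -> 0
PD: pen down
PD: pen down
REPEAT 2 [
  -- iteration 1/2 --
  PD: pen down
  FD 10.3: (4,6) -> (14.3,6) [heading=0, draw]
  FD 4.4: (14.3,6) -> (18.7,6) [heading=0, draw]
  -- iteration 2/2 --
  PD: pen down
  FD 10.3: (18.7,6) -> (29,6) [heading=0, draw]
  FD 4.4: (29,6) -> (33.4,6) [heading=0, draw]
]
FD 6.2: (33.4,6) -> (39.6,6) [heading=0, draw]
PU: pen up
LT 135: heading 0 -> 135
Final: pos=(39.6,6), heading=135, 5 segment(s) drawn

Answer: 135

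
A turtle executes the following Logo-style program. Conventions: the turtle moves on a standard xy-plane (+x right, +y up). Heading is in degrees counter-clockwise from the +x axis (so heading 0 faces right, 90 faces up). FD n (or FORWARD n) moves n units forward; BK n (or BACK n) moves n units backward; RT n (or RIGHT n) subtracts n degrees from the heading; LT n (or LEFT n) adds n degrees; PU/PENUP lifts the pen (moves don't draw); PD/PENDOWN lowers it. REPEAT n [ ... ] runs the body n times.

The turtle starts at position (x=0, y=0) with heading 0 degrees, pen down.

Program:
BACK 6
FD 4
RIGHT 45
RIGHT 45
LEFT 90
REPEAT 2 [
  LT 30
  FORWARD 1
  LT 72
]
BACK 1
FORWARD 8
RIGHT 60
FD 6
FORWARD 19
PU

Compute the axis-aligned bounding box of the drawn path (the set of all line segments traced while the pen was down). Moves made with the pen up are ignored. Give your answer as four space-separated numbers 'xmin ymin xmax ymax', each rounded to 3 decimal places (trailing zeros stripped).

Executing turtle program step by step:
Start: pos=(0,0), heading=0, pen down
BK 6: (0,0) -> (-6,0) [heading=0, draw]
FD 4: (-6,0) -> (-2,0) [heading=0, draw]
RT 45: heading 0 -> 315
RT 45: heading 315 -> 270
LT 90: heading 270 -> 0
REPEAT 2 [
  -- iteration 1/2 --
  LT 30: heading 0 -> 30
  FD 1: (-2,0) -> (-1.134,0.5) [heading=30, draw]
  LT 72: heading 30 -> 102
  -- iteration 2/2 --
  LT 30: heading 102 -> 132
  FD 1: (-1.134,0.5) -> (-1.803,1.243) [heading=132, draw]
  LT 72: heading 132 -> 204
]
BK 1: (-1.803,1.243) -> (-0.89,1.65) [heading=204, draw]
FD 8: (-0.89,1.65) -> (-8.198,-1.604) [heading=204, draw]
RT 60: heading 204 -> 144
FD 6: (-8.198,-1.604) -> (-13.052,1.923) [heading=144, draw]
FD 19: (-13.052,1.923) -> (-28.423,13.091) [heading=144, draw]
PU: pen up
Final: pos=(-28.423,13.091), heading=144, 8 segment(s) drawn

Segment endpoints: x in {-28.423, -13.052, -8.198, -6, -2, -1.803, -1.134, -0.89, 0}, y in {-1.604, 0, 0.5, 1.243, 1.65, 1.923, 13.091}
xmin=-28.423, ymin=-1.604, xmax=0, ymax=13.091

Answer: -28.423 -1.604 0 13.091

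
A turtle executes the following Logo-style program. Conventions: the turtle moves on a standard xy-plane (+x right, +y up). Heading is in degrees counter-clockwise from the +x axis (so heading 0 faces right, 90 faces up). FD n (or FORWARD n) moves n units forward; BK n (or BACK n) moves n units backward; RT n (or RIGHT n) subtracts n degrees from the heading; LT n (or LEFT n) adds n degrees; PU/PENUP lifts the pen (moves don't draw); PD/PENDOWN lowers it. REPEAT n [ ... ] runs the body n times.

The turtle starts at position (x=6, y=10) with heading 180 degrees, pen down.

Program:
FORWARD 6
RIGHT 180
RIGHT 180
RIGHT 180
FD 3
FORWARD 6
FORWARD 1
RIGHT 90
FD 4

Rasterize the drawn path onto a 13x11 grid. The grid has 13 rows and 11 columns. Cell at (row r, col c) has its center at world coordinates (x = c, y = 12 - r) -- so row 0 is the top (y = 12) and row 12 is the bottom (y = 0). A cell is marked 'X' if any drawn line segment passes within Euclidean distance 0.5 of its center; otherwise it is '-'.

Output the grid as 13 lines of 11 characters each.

Segment 0: (6,10) -> (0,10)
Segment 1: (0,10) -> (3,10)
Segment 2: (3,10) -> (9,10)
Segment 3: (9,10) -> (10,10)
Segment 4: (10,10) -> (10,6)

Answer: -----------
-----------
XXXXXXXXXXX
----------X
----------X
----------X
----------X
-----------
-----------
-----------
-----------
-----------
-----------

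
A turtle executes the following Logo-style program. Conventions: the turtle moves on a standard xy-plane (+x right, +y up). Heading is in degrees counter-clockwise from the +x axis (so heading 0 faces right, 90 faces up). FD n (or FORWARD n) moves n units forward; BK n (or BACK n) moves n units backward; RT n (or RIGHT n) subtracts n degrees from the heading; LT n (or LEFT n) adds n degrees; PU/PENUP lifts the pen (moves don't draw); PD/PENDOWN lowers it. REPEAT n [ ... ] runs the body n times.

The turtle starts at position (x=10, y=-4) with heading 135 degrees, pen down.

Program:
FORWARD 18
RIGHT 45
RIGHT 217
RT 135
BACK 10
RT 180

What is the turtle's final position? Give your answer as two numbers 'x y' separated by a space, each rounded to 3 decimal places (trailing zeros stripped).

Answer: -1.336 -1.175

Derivation:
Executing turtle program step by step:
Start: pos=(10,-4), heading=135, pen down
FD 18: (10,-4) -> (-2.728,8.728) [heading=135, draw]
RT 45: heading 135 -> 90
RT 217: heading 90 -> 233
RT 135: heading 233 -> 98
BK 10: (-2.728,8.728) -> (-1.336,-1.175) [heading=98, draw]
RT 180: heading 98 -> 278
Final: pos=(-1.336,-1.175), heading=278, 2 segment(s) drawn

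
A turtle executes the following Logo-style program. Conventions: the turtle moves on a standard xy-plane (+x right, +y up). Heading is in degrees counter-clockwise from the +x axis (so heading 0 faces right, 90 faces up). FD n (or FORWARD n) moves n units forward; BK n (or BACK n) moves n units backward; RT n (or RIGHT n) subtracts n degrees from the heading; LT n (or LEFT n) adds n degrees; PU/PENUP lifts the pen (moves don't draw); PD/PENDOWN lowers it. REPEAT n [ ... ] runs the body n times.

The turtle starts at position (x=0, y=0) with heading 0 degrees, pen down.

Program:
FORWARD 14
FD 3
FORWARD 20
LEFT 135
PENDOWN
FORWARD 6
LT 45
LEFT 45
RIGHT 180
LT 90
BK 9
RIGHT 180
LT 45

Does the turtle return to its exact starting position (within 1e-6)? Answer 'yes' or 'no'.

Answer: no

Derivation:
Executing turtle program step by step:
Start: pos=(0,0), heading=0, pen down
FD 14: (0,0) -> (14,0) [heading=0, draw]
FD 3: (14,0) -> (17,0) [heading=0, draw]
FD 20: (17,0) -> (37,0) [heading=0, draw]
LT 135: heading 0 -> 135
PD: pen down
FD 6: (37,0) -> (32.757,4.243) [heading=135, draw]
LT 45: heading 135 -> 180
LT 45: heading 180 -> 225
RT 180: heading 225 -> 45
LT 90: heading 45 -> 135
BK 9: (32.757,4.243) -> (39.121,-2.121) [heading=135, draw]
RT 180: heading 135 -> 315
LT 45: heading 315 -> 0
Final: pos=(39.121,-2.121), heading=0, 5 segment(s) drawn

Start position: (0, 0)
Final position: (39.121, -2.121)
Distance = 39.179; >= 1e-6 -> NOT closed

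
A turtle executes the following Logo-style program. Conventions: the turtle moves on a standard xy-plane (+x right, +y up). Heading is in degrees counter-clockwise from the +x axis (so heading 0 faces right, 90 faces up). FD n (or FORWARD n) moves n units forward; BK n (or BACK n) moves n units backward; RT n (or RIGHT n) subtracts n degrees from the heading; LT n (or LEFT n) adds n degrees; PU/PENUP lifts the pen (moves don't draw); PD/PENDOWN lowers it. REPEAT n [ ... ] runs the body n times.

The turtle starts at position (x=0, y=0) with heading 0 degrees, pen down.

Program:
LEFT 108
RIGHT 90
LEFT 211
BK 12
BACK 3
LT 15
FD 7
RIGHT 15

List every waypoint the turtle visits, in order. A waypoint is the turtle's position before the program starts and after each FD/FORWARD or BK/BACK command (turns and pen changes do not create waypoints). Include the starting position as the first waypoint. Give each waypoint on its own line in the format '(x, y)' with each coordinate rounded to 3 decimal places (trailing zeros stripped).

Executing turtle program step by step:
Start: pos=(0,0), heading=0, pen down
LT 108: heading 0 -> 108
RT 90: heading 108 -> 18
LT 211: heading 18 -> 229
BK 12: (0,0) -> (7.873,9.057) [heading=229, draw]
BK 3: (7.873,9.057) -> (9.841,11.321) [heading=229, draw]
LT 15: heading 229 -> 244
FD 7: (9.841,11.321) -> (6.772,5.029) [heading=244, draw]
RT 15: heading 244 -> 229
Final: pos=(6.772,5.029), heading=229, 3 segment(s) drawn
Waypoints (4 total):
(0, 0)
(7.873, 9.057)
(9.841, 11.321)
(6.772, 5.029)

Answer: (0, 0)
(7.873, 9.057)
(9.841, 11.321)
(6.772, 5.029)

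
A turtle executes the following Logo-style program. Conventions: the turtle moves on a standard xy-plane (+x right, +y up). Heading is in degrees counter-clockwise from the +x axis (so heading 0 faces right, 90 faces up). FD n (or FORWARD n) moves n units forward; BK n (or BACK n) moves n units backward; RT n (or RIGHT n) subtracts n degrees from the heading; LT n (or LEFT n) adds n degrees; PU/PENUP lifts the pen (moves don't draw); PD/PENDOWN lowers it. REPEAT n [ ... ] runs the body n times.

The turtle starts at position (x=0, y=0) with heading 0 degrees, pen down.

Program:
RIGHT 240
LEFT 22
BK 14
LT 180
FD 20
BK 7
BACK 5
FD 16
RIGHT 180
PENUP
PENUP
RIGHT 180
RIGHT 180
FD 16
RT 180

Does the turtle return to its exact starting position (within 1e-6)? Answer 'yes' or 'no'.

Answer: no

Derivation:
Executing turtle program step by step:
Start: pos=(0,0), heading=0, pen down
RT 240: heading 0 -> 120
LT 22: heading 120 -> 142
BK 14: (0,0) -> (11.032,-8.619) [heading=142, draw]
LT 180: heading 142 -> 322
FD 20: (11.032,-8.619) -> (26.792,-20.932) [heading=322, draw]
BK 7: (26.792,-20.932) -> (21.276,-16.623) [heading=322, draw]
BK 5: (21.276,-16.623) -> (17.336,-13.545) [heading=322, draw]
FD 16: (17.336,-13.545) -> (29.944,-23.395) [heading=322, draw]
RT 180: heading 322 -> 142
PU: pen up
PU: pen up
RT 180: heading 142 -> 322
RT 180: heading 322 -> 142
FD 16: (29.944,-23.395) -> (17.336,-13.545) [heading=142, move]
RT 180: heading 142 -> 322
Final: pos=(17.336,-13.545), heading=322, 5 segment(s) drawn

Start position: (0, 0)
Final position: (17.336, -13.545)
Distance = 22; >= 1e-6 -> NOT closed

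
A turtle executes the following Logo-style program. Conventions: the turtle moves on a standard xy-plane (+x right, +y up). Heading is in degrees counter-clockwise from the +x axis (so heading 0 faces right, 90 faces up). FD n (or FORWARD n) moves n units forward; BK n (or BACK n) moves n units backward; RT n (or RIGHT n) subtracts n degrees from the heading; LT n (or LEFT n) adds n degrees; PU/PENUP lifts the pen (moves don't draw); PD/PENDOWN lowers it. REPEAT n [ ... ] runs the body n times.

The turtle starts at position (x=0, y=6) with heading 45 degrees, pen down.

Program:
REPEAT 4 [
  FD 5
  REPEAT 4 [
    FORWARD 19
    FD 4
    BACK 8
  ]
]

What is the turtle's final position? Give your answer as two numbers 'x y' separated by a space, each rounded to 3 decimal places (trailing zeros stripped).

Executing turtle program step by step:
Start: pos=(0,6), heading=45, pen down
REPEAT 4 [
  -- iteration 1/4 --
  FD 5: (0,6) -> (3.536,9.536) [heading=45, draw]
  REPEAT 4 [
    -- iteration 1/4 --
    FD 19: (3.536,9.536) -> (16.971,22.971) [heading=45, draw]
    FD 4: (16.971,22.971) -> (19.799,25.799) [heading=45, draw]
    BK 8: (19.799,25.799) -> (14.142,20.142) [heading=45, draw]
    -- iteration 2/4 --
    FD 19: (14.142,20.142) -> (27.577,33.577) [heading=45, draw]
    FD 4: (27.577,33.577) -> (30.406,36.406) [heading=45, draw]
    BK 8: (30.406,36.406) -> (24.749,30.749) [heading=45, draw]
    -- iteration 3/4 --
    FD 19: (24.749,30.749) -> (38.184,44.184) [heading=45, draw]
    FD 4: (38.184,44.184) -> (41.012,47.012) [heading=45, draw]
    BK 8: (41.012,47.012) -> (35.355,41.355) [heading=45, draw]
    -- iteration 4/4 --
    FD 19: (35.355,41.355) -> (48.79,54.79) [heading=45, draw]
    FD 4: (48.79,54.79) -> (51.619,57.619) [heading=45, draw]
    BK 8: (51.619,57.619) -> (45.962,51.962) [heading=45, draw]
  ]
  -- iteration 2/4 --
  FD 5: (45.962,51.962) -> (49.497,55.497) [heading=45, draw]
  REPEAT 4 [
    -- iteration 1/4 --
    FD 19: (49.497,55.497) -> (62.933,68.933) [heading=45, draw]
    FD 4: (62.933,68.933) -> (65.761,71.761) [heading=45, draw]
    BK 8: (65.761,71.761) -> (60.104,66.104) [heading=45, draw]
    -- iteration 2/4 --
    FD 19: (60.104,66.104) -> (73.539,79.539) [heading=45, draw]
    FD 4: (73.539,79.539) -> (76.368,82.368) [heading=45, draw]
    BK 8: (76.368,82.368) -> (70.711,76.711) [heading=45, draw]
    -- iteration 3/4 --
    FD 19: (70.711,76.711) -> (84.146,90.146) [heading=45, draw]
    FD 4: (84.146,90.146) -> (86.974,92.974) [heading=45, draw]
    BK 8: (86.974,92.974) -> (81.317,87.317) [heading=45, draw]
    -- iteration 4/4 --
    FD 19: (81.317,87.317) -> (94.752,100.752) [heading=45, draw]
    FD 4: (94.752,100.752) -> (97.581,103.581) [heading=45, draw]
    BK 8: (97.581,103.581) -> (91.924,97.924) [heading=45, draw]
  ]
  -- iteration 3/4 --
  FD 5: (91.924,97.924) -> (95.459,101.459) [heading=45, draw]
  REPEAT 4 [
    -- iteration 1/4 --
    FD 19: (95.459,101.459) -> (108.894,114.894) [heading=45, draw]
    FD 4: (108.894,114.894) -> (111.723,117.723) [heading=45, draw]
    BK 8: (111.723,117.723) -> (106.066,112.066) [heading=45, draw]
    -- iteration 2/4 --
    FD 19: (106.066,112.066) -> (119.501,125.501) [heading=45, draw]
    FD 4: (119.501,125.501) -> (122.329,128.329) [heading=45, draw]
    BK 8: (122.329,128.329) -> (116.673,122.673) [heading=45, draw]
    -- iteration 3/4 --
    FD 19: (116.673,122.673) -> (130.108,136.108) [heading=45, draw]
    FD 4: (130.108,136.108) -> (132.936,138.936) [heading=45, draw]
    BK 8: (132.936,138.936) -> (127.279,133.279) [heading=45, draw]
    -- iteration 4/4 --
    FD 19: (127.279,133.279) -> (140.714,146.714) [heading=45, draw]
    FD 4: (140.714,146.714) -> (143.543,149.543) [heading=45, draw]
    BK 8: (143.543,149.543) -> (137.886,143.886) [heading=45, draw]
  ]
  -- iteration 4/4 --
  FD 5: (137.886,143.886) -> (141.421,147.421) [heading=45, draw]
  REPEAT 4 [
    -- iteration 1/4 --
    FD 19: (141.421,147.421) -> (154.856,160.856) [heading=45, draw]
    FD 4: (154.856,160.856) -> (157.685,163.685) [heading=45, draw]
    BK 8: (157.685,163.685) -> (152.028,158.028) [heading=45, draw]
    -- iteration 2/4 --
    FD 19: (152.028,158.028) -> (165.463,171.463) [heading=45, draw]
    FD 4: (165.463,171.463) -> (168.291,174.291) [heading=45, draw]
    BK 8: (168.291,174.291) -> (162.635,168.635) [heading=45, draw]
    -- iteration 3/4 --
    FD 19: (162.635,168.635) -> (176.07,182.07) [heading=45, draw]
    FD 4: (176.07,182.07) -> (178.898,184.898) [heading=45, draw]
    BK 8: (178.898,184.898) -> (173.241,179.241) [heading=45, draw]
    -- iteration 4/4 --
    FD 19: (173.241,179.241) -> (186.676,192.676) [heading=45, draw]
    FD 4: (186.676,192.676) -> (189.505,195.505) [heading=45, draw]
    BK 8: (189.505,195.505) -> (183.848,189.848) [heading=45, draw]
  ]
]
Final: pos=(183.848,189.848), heading=45, 52 segment(s) drawn

Answer: 183.848 189.848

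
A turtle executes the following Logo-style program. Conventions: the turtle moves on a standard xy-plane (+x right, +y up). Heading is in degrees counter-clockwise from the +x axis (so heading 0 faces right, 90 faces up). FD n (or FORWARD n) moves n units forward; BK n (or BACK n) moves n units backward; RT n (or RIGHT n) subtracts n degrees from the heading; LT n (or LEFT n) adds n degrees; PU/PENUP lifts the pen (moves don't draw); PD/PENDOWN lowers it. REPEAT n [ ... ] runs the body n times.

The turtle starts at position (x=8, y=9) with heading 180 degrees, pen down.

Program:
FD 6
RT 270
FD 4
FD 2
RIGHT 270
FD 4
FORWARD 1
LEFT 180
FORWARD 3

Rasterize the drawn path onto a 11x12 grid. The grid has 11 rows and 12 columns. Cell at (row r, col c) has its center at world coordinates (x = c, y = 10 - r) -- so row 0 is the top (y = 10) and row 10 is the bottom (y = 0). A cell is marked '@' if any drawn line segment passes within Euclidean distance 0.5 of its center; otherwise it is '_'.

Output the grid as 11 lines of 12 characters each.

Answer: ____________
__@@@@@@@___
__@_________
__@_________
__@_________
__@_________
__@_________
__@@@@@@____
____________
____________
____________

Derivation:
Segment 0: (8,9) -> (2,9)
Segment 1: (2,9) -> (2,5)
Segment 2: (2,5) -> (2,3)
Segment 3: (2,3) -> (6,3)
Segment 4: (6,3) -> (7,3)
Segment 5: (7,3) -> (4,3)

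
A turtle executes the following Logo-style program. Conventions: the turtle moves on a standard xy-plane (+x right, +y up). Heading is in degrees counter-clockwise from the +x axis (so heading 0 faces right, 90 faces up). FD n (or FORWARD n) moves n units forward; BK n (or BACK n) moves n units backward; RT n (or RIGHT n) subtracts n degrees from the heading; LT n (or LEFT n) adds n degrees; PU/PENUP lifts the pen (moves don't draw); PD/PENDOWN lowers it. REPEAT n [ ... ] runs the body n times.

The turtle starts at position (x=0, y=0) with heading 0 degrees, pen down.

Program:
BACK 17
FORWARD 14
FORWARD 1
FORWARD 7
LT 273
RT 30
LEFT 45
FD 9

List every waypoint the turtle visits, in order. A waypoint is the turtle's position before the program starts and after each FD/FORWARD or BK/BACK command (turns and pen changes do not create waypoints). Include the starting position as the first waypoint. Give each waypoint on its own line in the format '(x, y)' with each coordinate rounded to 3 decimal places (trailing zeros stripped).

Executing turtle program step by step:
Start: pos=(0,0), heading=0, pen down
BK 17: (0,0) -> (-17,0) [heading=0, draw]
FD 14: (-17,0) -> (-3,0) [heading=0, draw]
FD 1: (-3,0) -> (-2,0) [heading=0, draw]
FD 7: (-2,0) -> (5,0) [heading=0, draw]
LT 273: heading 0 -> 273
RT 30: heading 273 -> 243
LT 45: heading 243 -> 288
FD 9: (5,0) -> (7.781,-8.56) [heading=288, draw]
Final: pos=(7.781,-8.56), heading=288, 5 segment(s) drawn
Waypoints (6 total):
(0, 0)
(-17, 0)
(-3, 0)
(-2, 0)
(5, 0)
(7.781, -8.56)

Answer: (0, 0)
(-17, 0)
(-3, 0)
(-2, 0)
(5, 0)
(7.781, -8.56)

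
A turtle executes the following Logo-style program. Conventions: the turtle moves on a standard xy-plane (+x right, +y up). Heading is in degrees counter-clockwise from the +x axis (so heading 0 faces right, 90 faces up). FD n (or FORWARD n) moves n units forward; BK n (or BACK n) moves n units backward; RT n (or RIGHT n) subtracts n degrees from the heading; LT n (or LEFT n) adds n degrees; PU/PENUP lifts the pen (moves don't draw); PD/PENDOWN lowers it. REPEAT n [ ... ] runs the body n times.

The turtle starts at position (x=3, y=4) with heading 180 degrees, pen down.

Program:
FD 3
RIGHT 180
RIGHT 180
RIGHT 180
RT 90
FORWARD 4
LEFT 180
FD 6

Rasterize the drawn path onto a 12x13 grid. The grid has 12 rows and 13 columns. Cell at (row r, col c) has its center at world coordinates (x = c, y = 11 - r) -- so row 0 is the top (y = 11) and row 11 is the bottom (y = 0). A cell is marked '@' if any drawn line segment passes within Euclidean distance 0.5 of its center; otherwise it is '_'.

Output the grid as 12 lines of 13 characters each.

Segment 0: (3,4) -> (0,4)
Segment 1: (0,4) -> (0,0)
Segment 2: (0,0) -> (0,6)

Answer: _____________
_____________
_____________
_____________
_____________
@____________
@____________
@@@@_________
@____________
@____________
@____________
@____________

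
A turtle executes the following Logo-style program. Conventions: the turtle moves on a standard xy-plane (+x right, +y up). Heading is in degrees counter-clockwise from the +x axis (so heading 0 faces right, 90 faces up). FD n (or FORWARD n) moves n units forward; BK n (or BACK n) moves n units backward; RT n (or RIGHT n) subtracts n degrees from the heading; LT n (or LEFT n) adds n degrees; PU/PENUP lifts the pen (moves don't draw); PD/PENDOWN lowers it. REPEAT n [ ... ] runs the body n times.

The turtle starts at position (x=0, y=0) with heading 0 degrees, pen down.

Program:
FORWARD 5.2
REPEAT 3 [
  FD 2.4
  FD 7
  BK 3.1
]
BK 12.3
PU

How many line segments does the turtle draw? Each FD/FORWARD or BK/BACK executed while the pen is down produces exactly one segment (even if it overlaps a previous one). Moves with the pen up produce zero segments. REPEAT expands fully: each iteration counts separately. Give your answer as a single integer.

Answer: 11

Derivation:
Executing turtle program step by step:
Start: pos=(0,0), heading=0, pen down
FD 5.2: (0,0) -> (5.2,0) [heading=0, draw]
REPEAT 3 [
  -- iteration 1/3 --
  FD 2.4: (5.2,0) -> (7.6,0) [heading=0, draw]
  FD 7: (7.6,0) -> (14.6,0) [heading=0, draw]
  BK 3.1: (14.6,0) -> (11.5,0) [heading=0, draw]
  -- iteration 2/3 --
  FD 2.4: (11.5,0) -> (13.9,0) [heading=0, draw]
  FD 7: (13.9,0) -> (20.9,0) [heading=0, draw]
  BK 3.1: (20.9,0) -> (17.8,0) [heading=0, draw]
  -- iteration 3/3 --
  FD 2.4: (17.8,0) -> (20.2,0) [heading=0, draw]
  FD 7: (20.2,0) -> (27.2,0) [heading=0, draw]
  BK 3.1: (27.2,0) -> (24.1,0) [heading=0, draw]
]
BK 12.3: (24.1,0) -> (11.8,0) [heading=0, draw]
PU: pen up
Final: pos=(11.8,0), heading=0, 11 segment(s) drawn
Segments drawn: 11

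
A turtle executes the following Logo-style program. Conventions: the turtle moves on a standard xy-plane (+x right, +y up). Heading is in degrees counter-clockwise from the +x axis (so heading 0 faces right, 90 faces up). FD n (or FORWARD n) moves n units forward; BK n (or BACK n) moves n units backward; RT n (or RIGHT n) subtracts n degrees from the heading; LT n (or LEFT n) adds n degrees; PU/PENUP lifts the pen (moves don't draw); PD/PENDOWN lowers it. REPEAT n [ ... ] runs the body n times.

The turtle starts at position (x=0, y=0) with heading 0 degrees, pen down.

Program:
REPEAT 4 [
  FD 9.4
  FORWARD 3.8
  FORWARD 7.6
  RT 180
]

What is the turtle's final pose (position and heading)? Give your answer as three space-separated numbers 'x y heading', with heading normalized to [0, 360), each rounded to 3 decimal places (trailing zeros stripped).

Answer: 0 0 0

Derivation:
Executing turtle program step by step:
Start: pos=(0,0), heading=0, pen down
REPEAT 4 [
  -- iteration 1/4 --
  FD 9.4: (0,0) -> (9.4,0) [heading=0, draw]
  FD 3.8: (9.4,0) -> (13.2,0) [heading=0, draw]
  FD 7.6: (13.2,0) -> (20.8,0) [heading=0, draw]
  RT 180: heading 0 -> 180
  -- iteration 2/4 --
  FD 9.4: (20.8,0) -> (11.4,0) [heading=180, draw]
  FD 3.8: (11.4,0) -> (7.6,0) [heading=180, draw]
  FD 7.6: (7.6,0) -> (0,0) [heading=180, draw]
  RT 180: heading 180 -> 0
  -- iteration 3/4 --
  FD 9.4: (0,0) -> (9.4,0) [heading=0, draw]
  FD 3.8: (9.4,0) -> (13.2,0) [heading=0, draw]
  FD 7.6: (13.2,0) -> (20.8,0) [heading=0, draw]
  RT 180: heading 0 -> 180
  -- iteration 4/4 --
  FD 9.4: (20.8,0) -> (11.4,0) [heading=180, draw]
  FD 3.8: (11.4,0) -> (7.6,0) [heading=180, draw]
  FD 7.6: (7.6,0) -> (0,0) [heading=180, draw]
  RT 180: heading 180 -> 0
]
Final: pos=(0,0), heading=0, 12 segment(s) drawn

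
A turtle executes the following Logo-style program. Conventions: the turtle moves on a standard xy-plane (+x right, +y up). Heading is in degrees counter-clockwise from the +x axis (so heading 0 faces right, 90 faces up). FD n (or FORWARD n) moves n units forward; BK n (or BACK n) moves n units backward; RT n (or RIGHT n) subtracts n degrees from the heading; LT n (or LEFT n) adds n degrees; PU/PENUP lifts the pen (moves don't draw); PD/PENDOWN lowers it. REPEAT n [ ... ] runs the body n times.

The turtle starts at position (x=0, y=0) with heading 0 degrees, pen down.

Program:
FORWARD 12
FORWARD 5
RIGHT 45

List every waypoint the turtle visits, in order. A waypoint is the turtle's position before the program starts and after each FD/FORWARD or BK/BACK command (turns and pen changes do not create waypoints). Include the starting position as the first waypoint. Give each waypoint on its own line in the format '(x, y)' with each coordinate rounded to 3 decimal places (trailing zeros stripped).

Answer: (0, 0)
(12, 0)
(17, 0)

Derivation:
Executing turtle program step by step:
Start: pos=(0,0), heading=0, pen down
FD 12: (0,0) -> (12,0) [heading=0, draw]
FD 5: (12,0) -> (17,0) [heading=0, draw]
RT 45: heading 0 -> 315
Final: pos=(17,0), heading=315, 2 segment(s) drawn
Waypoints (3 total):
(0, 0)
(12, 0)
(17, 0)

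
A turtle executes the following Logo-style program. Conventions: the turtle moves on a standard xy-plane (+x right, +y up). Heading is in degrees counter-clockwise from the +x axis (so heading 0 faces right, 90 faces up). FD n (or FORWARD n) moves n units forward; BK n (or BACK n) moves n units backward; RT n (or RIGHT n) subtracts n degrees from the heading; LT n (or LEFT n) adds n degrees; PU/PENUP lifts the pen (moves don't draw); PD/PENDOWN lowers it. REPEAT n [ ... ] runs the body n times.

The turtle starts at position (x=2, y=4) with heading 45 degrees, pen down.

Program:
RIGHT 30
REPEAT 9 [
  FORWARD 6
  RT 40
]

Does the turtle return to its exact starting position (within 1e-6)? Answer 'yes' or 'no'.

Executing turtle program step by step:
Start: pos=(2,4), heading=45, pen down
RT 30: heading 45 -> 15
REPEAT 9 [
  -- iteration 1/9 --
  FD 6: (2,4) -> (7.796,5.553) [heading=15, draw]
  RT 40: heading 15 -> 335
  -- iteration 2/9 --
  FD 6: (7.796,5.553) -> (13.233,3.017) [heading=335, draw]
  RT 40: heading 335 -> 295
  -- iteration 3/9 --
  FD 6: (13.233,3.017) -> (15.769,-2.421) [heading=295, draw]
  RT 40: heading 295 -> 255
  -- iteration 4/9 --
  FD 6: (15.769,-2.421) -> (14.216,-8.216) [heading=255, draw]
  RT 40: heading 255 -> 215
  -- iteration 5/9 --
  FD 6: (14.216,-8.216) -> (9.301,-11.658) [heading=215, draw]
  RT 40: heading 215 -> 175
  -- iteration 6/9 --
  FD 6: (9.301,-11.658) -> (3.324,-11.135) [heading=175, draw]
  RT 40: heading 175 -> 135
  -- iteration 7/9 --
  FD 6: (3.324,-11.135) -> (-0.919,-6.892) [heading=135, draw]
  RT 40: heading 135 -> 95
  -- iteration 8/9 --
  FD 6: (-0.919,-6.892) -> (-1.441,-0.915) [heading=95, draw]
  RT 40: heading 95 -> 55
  -- iteration 9/9 --
  FD 6: (-1.441,-0.915) -> (2,4) [heading=55, draw]
  RT 40: heading 55 -> 15
]
Final: pos=(2,4), heading=15, 9 segment(s) drawn

Start position: (2, 4)
Final position: (2, 4)
Distance = 0; < 1e-6 -> CLOSED

Answer: yes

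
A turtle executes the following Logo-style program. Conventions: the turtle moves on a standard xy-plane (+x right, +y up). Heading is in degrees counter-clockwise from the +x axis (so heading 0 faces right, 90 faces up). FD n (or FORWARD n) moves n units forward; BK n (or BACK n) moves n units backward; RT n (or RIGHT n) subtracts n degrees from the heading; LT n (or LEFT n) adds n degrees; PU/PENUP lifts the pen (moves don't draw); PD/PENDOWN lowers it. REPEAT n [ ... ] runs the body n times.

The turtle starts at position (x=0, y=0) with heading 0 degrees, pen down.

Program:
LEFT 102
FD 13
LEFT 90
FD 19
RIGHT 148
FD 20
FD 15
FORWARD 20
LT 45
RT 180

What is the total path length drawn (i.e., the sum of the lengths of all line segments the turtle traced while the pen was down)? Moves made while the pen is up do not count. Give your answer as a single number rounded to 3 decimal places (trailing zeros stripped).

Answer: 87

Derivation:
Executing turtle program step by step:
Start: pos=(0,0), heading=0, pen down
LT 102: heading 0 -> 102
FD 13: (0,0) -> (-2.703,12.716) [heading=102, draw]
LT 90: heading 102 -> 192
FD 19: (-2.703,12.716) -> (-21.288,8.766) [heading=192, draw]
RT 148: heading 192 -> 44
FD 20: (-21.288,8.766) -> (-6.901,22.659) [heading=44, draw]
FD 15: (-6.901,22.659) -> (3.889,33.079) [heading=44, draw]
FD 20: (3.889,33.079) -> (18.276,46.972) [heading=44, draw]
LT 45: heading 44 -> 89
RT 180: heading 89 -> 269
Final: pos=(18.276,46.972), heading=269, 5 segment(s) drawn

Segment lengths:
  seg 1: (0,0) -> (-2.703,12.716), length = 13
  seg 2: (-2.703,12.716) -> (-21.288,8.766), length = 19
  seg 3: (-21.288,8.766) -> (-6.901,22.659), length = 20
  seg 4: (-6.901,22.659) -> (3.889,33.079), length = 15
  seg 5: (3.889,33.079) -> (18.276,46.972), length = 20
Total = 87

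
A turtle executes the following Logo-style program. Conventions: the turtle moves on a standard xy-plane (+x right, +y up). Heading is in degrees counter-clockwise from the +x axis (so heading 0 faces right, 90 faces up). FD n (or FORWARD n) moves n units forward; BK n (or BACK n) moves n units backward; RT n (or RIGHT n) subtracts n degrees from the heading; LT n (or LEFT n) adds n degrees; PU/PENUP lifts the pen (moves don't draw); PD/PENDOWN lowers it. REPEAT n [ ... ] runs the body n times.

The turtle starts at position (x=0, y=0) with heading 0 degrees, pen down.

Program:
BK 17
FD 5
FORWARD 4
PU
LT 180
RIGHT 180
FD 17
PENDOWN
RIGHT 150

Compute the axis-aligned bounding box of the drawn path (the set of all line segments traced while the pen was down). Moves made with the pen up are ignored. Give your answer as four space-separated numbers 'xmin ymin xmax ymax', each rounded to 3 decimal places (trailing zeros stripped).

Answer: -17 0 0 0

Derivation:
Executing turtle program step by step:
Start: pos=(0,0), heading=0, pen down
BK 17: (0,0) -> (-17,0) [heading=0, draw]
FD 5: (-17,0) -> (-12,0) [heading=0, draw]
FD 4: (-12,0) -> (-8,0) [heading=0, draw]
PU: pen up
LT 180: heading 0 -> 180
RT 180: heading 180 -> 0
FD 17: (-8,0) -> (9,0) [heading=0, move]
PD: pen down
RT 150: heading 0 -> 210
Final: pos=(9,0), heading=210, 3 segment(s) drawn

Segment endpoints: x in {-17, -12, -8, 0}, y in {0}
xmin=-17, ymin=0, xmax=0, ymax=0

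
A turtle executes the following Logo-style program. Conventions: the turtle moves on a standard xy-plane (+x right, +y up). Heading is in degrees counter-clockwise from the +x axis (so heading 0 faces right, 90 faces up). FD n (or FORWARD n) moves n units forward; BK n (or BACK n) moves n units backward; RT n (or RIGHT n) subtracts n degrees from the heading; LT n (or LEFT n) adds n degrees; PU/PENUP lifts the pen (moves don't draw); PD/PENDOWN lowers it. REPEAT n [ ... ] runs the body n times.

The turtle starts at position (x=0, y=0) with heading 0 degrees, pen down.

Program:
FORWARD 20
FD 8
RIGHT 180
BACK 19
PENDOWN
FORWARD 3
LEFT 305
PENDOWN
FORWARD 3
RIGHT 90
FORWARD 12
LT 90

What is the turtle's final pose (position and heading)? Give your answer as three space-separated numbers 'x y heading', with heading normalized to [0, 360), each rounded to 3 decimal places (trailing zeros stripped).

Executing turtle program step by step:
Start: pos=(0,0), heading=0, pen down
FD 20: (0,0) -> (20,0) [heading=0, draw]
FD 8: (20,0) -> (28,0) [heading=0, draw]
RT 180: heading 0 -> 180
BK 19: (28,0) -> (47,0) [heading=180, draw]
PD: pen down
FD 3: (47,0) -> (44,0) [heading=180, draw]
LT 305: heading 180 -> 125
PD: pen down
FD 3: (44,0) -> (42.279,2.457) [heading=125, draw]
RT 90: heading 125 -> 35
FD 12: (42.279,2.457) -> (52.109,9.34) [heading=35, draw]
LT 90: heading 35 -> 125
Final: pos=(52.109,9.34), heading=125, 6 segment(s) drawn

Answer: 52.109 9.34 125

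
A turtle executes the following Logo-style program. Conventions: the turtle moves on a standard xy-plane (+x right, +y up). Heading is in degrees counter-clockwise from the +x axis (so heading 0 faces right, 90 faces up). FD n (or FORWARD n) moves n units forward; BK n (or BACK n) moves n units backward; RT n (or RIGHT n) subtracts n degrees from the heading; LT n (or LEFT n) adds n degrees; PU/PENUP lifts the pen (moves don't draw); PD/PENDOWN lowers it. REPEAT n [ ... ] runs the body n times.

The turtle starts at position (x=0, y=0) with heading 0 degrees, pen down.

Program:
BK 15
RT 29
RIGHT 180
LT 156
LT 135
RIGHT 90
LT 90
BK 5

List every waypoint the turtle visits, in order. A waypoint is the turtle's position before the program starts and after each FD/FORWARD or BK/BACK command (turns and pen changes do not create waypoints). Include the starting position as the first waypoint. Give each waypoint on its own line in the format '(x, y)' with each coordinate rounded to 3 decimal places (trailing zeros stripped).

Answer: (0, 0)
(-15, 0)
(-15.696, -4.951)

Derivation:
Executing turtle program step by step:
Start: pos=(0,0), heading=0, pen down
BK 15: (0,0) -> (-15,0) [heading=0, draw]
RT 29: heading 0 -> 331
RT 180: heading 331 -> 151
LT 156: heading 151 -> 307
LT 135: heading 307 -> 82
RT 90: heading 82 -> 352
LT 90: heading 352 -> 82
BK 5: (-15,0) -> (-15.696,-4.951) [heading=82, draw]
Final: pos=(-15.696,-4.951), heading=82, 2 segment(s) drawn
Waypoints (3 total):
(0, 0)
(-15, 0)
(-15.696, -4.951)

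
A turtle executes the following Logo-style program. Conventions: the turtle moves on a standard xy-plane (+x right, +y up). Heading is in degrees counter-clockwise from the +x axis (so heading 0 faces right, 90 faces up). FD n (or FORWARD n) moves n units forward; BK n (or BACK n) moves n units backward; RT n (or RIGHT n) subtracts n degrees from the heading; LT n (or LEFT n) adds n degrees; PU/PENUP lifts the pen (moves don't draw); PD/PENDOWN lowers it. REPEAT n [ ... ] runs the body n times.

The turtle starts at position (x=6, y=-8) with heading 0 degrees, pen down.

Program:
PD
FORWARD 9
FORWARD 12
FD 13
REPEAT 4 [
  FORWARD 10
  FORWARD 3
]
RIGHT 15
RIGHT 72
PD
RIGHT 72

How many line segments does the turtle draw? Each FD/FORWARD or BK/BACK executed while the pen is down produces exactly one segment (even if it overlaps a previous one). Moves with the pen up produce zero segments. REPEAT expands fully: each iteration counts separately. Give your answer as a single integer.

Executing turtle program step by step:
Start: pos=(6,-8), heading=0, pen down
PD: pen down
FD 9: (6,-8) -> (15,-8) [heading=0, draw]
FD 12: (15,-8) -> (27,-8) [heading=0, draw]
FD 13: (27,-8) -> (40,-8) [heading=0, draw]
REPEAT 4 [
  -- iteration 1/4 --
  FD 10: (40,-8) -> (50,-8) [heading=0, draw]
  FD 3: (50,-8) -> (53,-8) [heading=0, draw]
  -- iteration 2/4 --
  FD 10: (53,-8) -> (63,-8) [heading=0, draw]
  FD 3: (63,-8) -> (66,-8) [heading=0, draw]
  -- iteration 3/4 --
  FD 10: (66,-8) -> (76,-8) [heading=0, draw]
  FD 3: (76,-8) -> (79,-8) [heading=0, draw]
  -- iteration 4/4 --
  FD 10: (79,-8) -> (89,-8) [heading=0, draw]
  FD 3: (89,-8) -> (92,-8) [heading=0, draw]
]
RT 15: heading 0 -> 345
RT 72: heading 345 -> 273
PD: pen down
RT 72: heading 273 -> 201
Final: pos=(92,-8), heading=201, 11 segment(s) drawn
Segments drawn: 11

Answer: 11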